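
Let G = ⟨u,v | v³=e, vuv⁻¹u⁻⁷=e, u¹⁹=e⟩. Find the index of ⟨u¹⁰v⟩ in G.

First find ord(u¹⁰v) by computing successive powers:
  (u¹⁰v)¹ = u¹⁰v, (u¹⁰v)² = u⁴v², (u¹⁰v)³ = e.
So |⟨u¹⁰v⟩| = ord(u¹⁰v) = 3. With |G| = 57, by Lagrange [G : ⟨u¹⁰v⟩] = 57/3 = 19.

Answer: 19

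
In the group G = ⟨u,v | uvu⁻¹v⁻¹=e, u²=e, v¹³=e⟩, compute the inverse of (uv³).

The order of (uv³) is 26 (smallest k with (uv³)ᵏ = e), so (uv³)⁻¹ = (uv³)²⁵ = uv¹⁰.
Check: (uv³) · (uv¹⁰) → (uv³) · u = v³;   (v³) · v¹⁰ = e, giving e as required.

Answer: uv¹⁰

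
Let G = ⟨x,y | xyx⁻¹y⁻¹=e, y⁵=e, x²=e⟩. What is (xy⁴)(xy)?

Compute (xy⁴) · (xy) by multiplying left to right and reducing via the relations at each step:
  (xy⁴) · x = y⁴
  (y⁴) · y = e

Answer: e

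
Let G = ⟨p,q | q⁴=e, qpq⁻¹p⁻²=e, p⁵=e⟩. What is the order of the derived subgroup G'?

G' = [G, G] is generated by all commutators. The generator-pair commutators are: [p, q] = p⁴.
The subgroup they normally generate is {e, p, p², p³, p⁴}, of order 5.
Check: |G/G'| = 20/5 = 4 is the order of the abelianisation.

Answer: 5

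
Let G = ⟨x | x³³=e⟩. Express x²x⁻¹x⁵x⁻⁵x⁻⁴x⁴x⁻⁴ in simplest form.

Multiply left to right, reducing at each step:
  (x²) · x⁻¹ = x
  x · x⁵ = x⁶
  (x⁶) · x⁻⁵ = x
  x · x⁻⁴ = x³⁰
  (x³⁰) · x⁴ = x
  x · x⁻⁴ = x³⁰

Answer: x³⁰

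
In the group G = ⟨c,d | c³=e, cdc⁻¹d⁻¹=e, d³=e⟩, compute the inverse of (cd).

The order of (cd) is 3 (smallest k with (cd)ᵏ = e), so (cd)⁻¹ = (cd)² = c²d².
Check: (cd) · (c²d²) → (cd) · c² = d;   d · d² = e, giving e as required.

Answer: c²d²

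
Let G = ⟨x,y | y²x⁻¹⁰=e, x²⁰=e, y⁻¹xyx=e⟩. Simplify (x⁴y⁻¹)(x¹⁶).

Compute (x⁴y⁻¹) · (x¹⁶) by multiplying left to right and reducing via the relations at each step:
  (x⁴y⁻¹) · x¹⁶ = x⁸y⁻¹

Answer: x⁸y⁻¹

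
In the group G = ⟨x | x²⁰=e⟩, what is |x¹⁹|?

Compute successive powers until reaching e:
  (x¹⁹)¹ = x¹⁹, (x¹⁹)² = x¹⁸, (x¹⁹)³ = x¹⁷, (x¹⁹)⁴ = x¹⁶, (x¹⁹)⁵ = x¹⁵, (x¹⁹)⁶ = x¹⁴, (x¹⁹)⁷ = x¹³, (x¹⁹)⁸ = x¹², (x¹⁹)⁹ = x¹¹, (x¹⁹)¹⁰ = x¹⁰, (x¹⁹)¹¹ = x⁹, (x¹⁹)¹² = x⁸, (x¹⁹)¹³ = x⁷, (x¹⁹)¹⁴ = x⁶, (x¹⁹)¹⁵ = x⁵, (x¹⁹)¹⁶ = x⁴, (x¹⁹)¹⁷ = x³, (x¹⁹)¹⁸ = x², (x¹⁹)¹⁹ = x, (x¹⁹)²⁰ = e.
The smallest positive k with (x¹⁹)ᵏ = e is 20.

Answer: 20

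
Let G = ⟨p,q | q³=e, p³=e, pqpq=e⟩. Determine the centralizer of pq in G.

⟨pq⟩ ⊆ C_G(pq) since powers of pq commute with pq; so |C_G(pq)| ≥ |⟨pq⟩| = 2.
By orbit–stabilizer, |C_G(pq)| = |G| / |conj. class of pq| = 12 / 3 = 4.
The 4 elements commuting with pq are {e, pq, p²q², pq²p}.

Answer: {e, pq, p²q², pq²p}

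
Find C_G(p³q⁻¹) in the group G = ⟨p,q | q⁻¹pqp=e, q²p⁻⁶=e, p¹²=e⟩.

⟨p³q⁻¹⟩ ⊆ C_G(p³q⁻¹) since powers of p³q⁻¹ commute with p³q⁻¹; so |C_G(p³q⁻¹)| ≥ |⟨p³q⁻¹⟩| = 4.
By orbit–stabilizer, |C_G(p³q⁻¹)| = |G| / |conj. class of p³q⁻¹| = 24 / 6 = 4.
The 4 elements commuting with p³q⁻¹ are {e, p⁶, p³q, p³q⁻¹}.

Answer: {e, p⁶, p³q, p³q⁻¹}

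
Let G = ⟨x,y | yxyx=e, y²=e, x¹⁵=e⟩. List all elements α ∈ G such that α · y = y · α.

⟨y⟩ ⊆ C_G(y) since powers of y commute with y; so |C_G(y)| ≥ |⟨y⟩| = 2.
By orbit–stabilizer, |C_G(y)| = |G| / |conj. class of y| = 30 / 15 = 2.
The 2 elements commuting with y are {e, y}.

Answer: {e, y}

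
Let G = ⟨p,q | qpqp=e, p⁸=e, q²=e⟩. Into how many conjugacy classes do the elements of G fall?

The conjugacy classes (representative and size) are:
  [e] (size 1), [p] (size 2), [p⁶] (size 2), [p³] (size 2), [p⁴] (size 1), [q] (size 4), [p⁵q] (size 4).
Class equation: 1 + 2 + 2 + 2 + 1 + 4 + 4 = 16 = |G|. So G has 7 conjugacy classes.

Answer: 7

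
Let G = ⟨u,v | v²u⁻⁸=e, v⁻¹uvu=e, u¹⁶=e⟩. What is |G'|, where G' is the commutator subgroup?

G' = [G, G] is generated by all commutators. The generator-pair commutators are: [u, v] = u².
The subgroup they normally generate is {e, u², u⁴, u⁶, u⁸, u¹⁰, u¹², u¹⁴}, of order 8.
Check: |G/G'| = 32/8 = 4 is the order of the abelianisation.

Answer: 8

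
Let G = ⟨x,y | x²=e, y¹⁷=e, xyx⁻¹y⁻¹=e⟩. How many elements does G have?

Enumerate words in the generators, reducing via the relations: the distinct elements are
  {e, x, y, xy, y², y³, y⁴, y⁵, y⁶, y⁷, y⁸, y⁹, xy², xy³, xy⁴, xy⁵, xy⁶, xy⁷, xy⁸, xy⁹, y¹², y¹³, y¹¹, y¹⁰, y¹⁴, y¹⁵, y¹⁶, xy¹², xy¹³, xy¹¹, xy¹⁰, xy¹⁴, xy¹⁵, xy¹⁶}.
No further products give new elements, so |G| = 34.

Answer: 34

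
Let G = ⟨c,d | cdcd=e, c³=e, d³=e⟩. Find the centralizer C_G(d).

⟨d⟩ ⊆ C_G(d) since powers of d commute with d; so |C_G(d)| ≥ |⟨d⟩| = 3.
By orbit–stabilizer, |C_G(d)| = |G| / |conj. class of d| = 12 / 4 = 3.
The 3 elements commuting with d are {e, d, d²}.

Answer: {e, d, d²}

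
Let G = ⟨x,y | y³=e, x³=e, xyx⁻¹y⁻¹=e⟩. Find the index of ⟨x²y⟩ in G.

First find ord(x²y) by computing successive powers:
  (x²y)¹ = x²y, (x²y)² = xy², (x²y)³ = e.
So |⟨x²y⟩| = ord(x²y) = 3. With |G| = 9, by Lagrange [G : ⟨x²y⟩] = 9/3 = 3.

Answer: 3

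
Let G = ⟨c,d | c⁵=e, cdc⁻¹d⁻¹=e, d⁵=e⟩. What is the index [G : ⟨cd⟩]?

First find ord(cd) by computing successive powers:
  (cd)¹ = cd, (cd)² = c²d², (cd)³ = c³d³, (cd)⁴ = c⁴d⁴, (cd)⁵ = e.
So |⟨cd⟩| = ord(cd) = 5. With |G| = 25, by Lagrange [G : ⟨cd⟩] = 25/5 = 5.

Answer: 5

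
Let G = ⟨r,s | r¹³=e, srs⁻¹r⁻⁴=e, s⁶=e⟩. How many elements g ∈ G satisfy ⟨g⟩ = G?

⟨g⟩ = G would require ord(g) = |G| = 78, but the maximum element order in G is 13 < 78. So G is not cyclic and no single element generates it: the count is 0.

Answer: 0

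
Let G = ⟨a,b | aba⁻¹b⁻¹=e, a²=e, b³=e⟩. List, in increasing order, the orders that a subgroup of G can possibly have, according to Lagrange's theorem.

|G| = 6 = 2 · 3. By Lagrange's theorem the order of any subgroup divides 6; the divisors of 6 are 1, 2, 3, 6.

Answer: 1, 2, 3, 6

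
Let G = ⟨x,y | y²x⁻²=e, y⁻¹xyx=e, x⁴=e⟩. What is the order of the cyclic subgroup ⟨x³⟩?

|⟨x³⟩| equals the order of x³. Compute successive powers until reaching e:
  (x³)¹ = x³, (x³)² = x², (x³)³ = x, (x³)⁴ = e.
The smallest positive k with (x³)ᵏ = e is 4, so |⟨x³⟩| = 4.

Answer: 4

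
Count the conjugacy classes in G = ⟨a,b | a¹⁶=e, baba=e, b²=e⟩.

The conjugacy classes (representative and size) are:
  [e] (size 1), [a¹⁵] (size 2), [a²] (size 2), [a³] (size 2), [a¹²] (size 2), [a⁵] (size 2), [a⁶] (size 2), [a⁷] (size 2), [a⁸] (size 1), [a²b] (size 8), [a¹⁵b] (size 8).
Class equation: 1 + 2 + 2 + 2 + 2 + 2 + 2 + 2 + 1 + 8 + 8 = 32 = |G|. So G has 11 conjugacy classes.

Answer: 11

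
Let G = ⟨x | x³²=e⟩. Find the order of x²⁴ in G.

Compute successive powers until reaching e:
  (x²⁴)¹ = x²⁴, (x²⁴)² = x¹⁶, (x²⁴)³ = x⁸, (x²⁴)⁴ = e.
The smallest positive k with (x²⁴)ᵏ = e is 4.

Answer: 4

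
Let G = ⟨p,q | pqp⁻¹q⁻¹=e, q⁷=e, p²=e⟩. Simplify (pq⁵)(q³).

Compute (pq⁵) · (q³) by multiplying left to right and reducing via the relations at each step:
  (pq⁵) · q³ = pq

Answer: pq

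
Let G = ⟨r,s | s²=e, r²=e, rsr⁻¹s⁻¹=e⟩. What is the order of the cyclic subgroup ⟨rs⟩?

|⟨rs⟩| equals the order of rs. Compute successive powers until reaching e:
  (rs)¹ = rs, (rs)² = e.
The smallest positive k with (rs)ᵏ = e is 2, so |⟨rs⟩| = 2.

Answer: 2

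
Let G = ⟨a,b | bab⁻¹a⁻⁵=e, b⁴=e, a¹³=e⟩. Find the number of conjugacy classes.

The conjugacy classes (representative and size) are:
  [e] (size 1), [a] (size 4), [a²] (size 4), [a⁹] (size 4), [a¹²b] (size 13), [a⁴b²] (size 13), [a¹²b³] (size 13).
Class equation: 1 + 4 + 4 + 4 + 13 + 13 + 13 = 52 = |G|. So G has 7 conjugacy classes.

Answer: 7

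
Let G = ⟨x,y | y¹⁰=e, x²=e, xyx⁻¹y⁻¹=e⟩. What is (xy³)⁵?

Compute successive powers of (xy³), reducing at each step:
  (xy³)²: (xy³) · x = y³;   (y³) · y³ = y⁶
  (xy³)³: (y⁶) · x = xy⁶;   (xy⁶) · y³ = xy⁹
  (xy³)⁴: (xy⁹) · x = y⁹;   (y⁹) · y³ = y²
  (xy³)⁵: (y²) · x = xy²;   (xy²) · y³ = xy⁵

Answer: xy⁵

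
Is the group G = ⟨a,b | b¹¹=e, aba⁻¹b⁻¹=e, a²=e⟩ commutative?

Each pair of generators commutes: a·b = ab = b·a. Since the generators pairwise commute, every element of G commutes with every other, so G is abelian.

Answer: Yes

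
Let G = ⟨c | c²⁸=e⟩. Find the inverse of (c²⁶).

The order of (c²⁶) is 14 (smallest k with (c²⁶)ᵏ = e), so (c²⁶)⁻¹ = (c²⁶)¹³ = c².
Check: (c²⁶) · (c²) → (c²⁶) · c² = e, giving e as required.

Answer: c²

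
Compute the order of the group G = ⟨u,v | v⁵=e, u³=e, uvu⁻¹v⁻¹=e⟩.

Enumerate words in the generators, reducing via the relations: the distinct elements are
  {e, u, v, uv, u², v², v³, v⁴, uv², uv³, uv⁴, u²v, u²v², u²v³, u²v⁴}.
No further products give new elements, so |G| = 15.

Answer: 15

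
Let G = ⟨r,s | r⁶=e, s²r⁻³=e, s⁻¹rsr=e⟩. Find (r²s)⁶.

Compute successive powers of (r²s), reducing at each step:
  (r²s)²: (r²s) · r² = s;   s · s = r³
  (r²s)³: (r³) · r² = r⁵;   (r⁵) · s = r²s⁻¹
  (r²s)⁴: (r²s⁻¹) · r² = s⁻¹;   (s⁻¹) · s = e
  (r²s)⁵: e · r² = r²;   (r²) · s = r²s
  (r²s)⁶: (r²s) · r² = s;   s · s = r³

Answer: r³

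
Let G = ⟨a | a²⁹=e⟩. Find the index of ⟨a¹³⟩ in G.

First find ord(a¹³) by computing successive powers:
  (a¹³)¹ = a¹³, (a¹³)² = a²⁶, (a¹³)³ = a¹⁰, (a¹³)⁴ = a²³, (a¹³)⁵ = a⁷, (a¹³)⁶ = a²⁰, (a¹³)⁷ = a⁴, (a¹³)⁸ = a¹⁷, (a¹³)⁹ = a, (a¹³)¹⁰ = a¹⁴, (a¹³)¹¹ = a²⁷, (a¹³)¹² = a¹¹, (a¹³)¹³ = a²⁴, (a¹³)¹⁴ = a⁸, (a¹³)¹⁵ = a²¹, (a¹³)¹⁶ = a⁵, (a¹³)¹⁷ = a¹⁸, (a¹³)¹⁸ = a², (a¹³)¹⁹ = a¹⁵, (a¹³)²⁰ = a²⁸, (a¹³)²¹ = a¹², (a¹³)²² = a²⁵, (a¹³)²³ = a⁹, (a¹³)²⁴ = a²², (a¹³)²⁵ = a⁶, (a¹³)²⁶ = a¹⁹, (a¹³)²⁷ = a³, (a¹³)²⁸ = a¹⁶, (a¹³)²⁹ = e.
So |⟨a¹³⟩| = ord(a¹³) = 29. With |G| = 29, by Lagrange [G : ⟨a¹³⟩] = 29/29 = 1.

Answer: 1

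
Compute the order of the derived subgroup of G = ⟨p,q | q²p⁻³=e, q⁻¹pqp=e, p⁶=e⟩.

G' = [G, G] is generated by all commutators. The generator-pair commutators are: [p, q] = p².
The subgroup they normally generate is {e, p², p⁴}, of order 3.
Check: |G/G'| = 12/3 = 4 is the order of the abelianisation.

Answer: 3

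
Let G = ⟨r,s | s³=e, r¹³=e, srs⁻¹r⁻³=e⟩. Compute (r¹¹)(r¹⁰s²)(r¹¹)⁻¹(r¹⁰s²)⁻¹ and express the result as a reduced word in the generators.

[(r¹¹), (r¹⁰s²)] = (r¹¹)·(r¹⁰s²)·(r¹¹)⁻¹·(r¹⁰s²)⁻¹.
  (r¹¹) · (r¹⁰s²) = r⁸s²
  (r⁸s²) · (r²) = s²
  (s²) · (r⁹s) = r³

Answer: r³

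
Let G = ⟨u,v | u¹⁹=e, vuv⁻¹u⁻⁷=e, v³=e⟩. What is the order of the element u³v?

Compute successive powers until reaching e:
  (u³v)¹ = u³v, (u³v)² = u⁵v², (u³v)³ = e.
The smallest positive k with (u³v)ᵏ = e is 3.

Answer: 3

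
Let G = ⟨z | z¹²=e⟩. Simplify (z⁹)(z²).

Compute (z⁹) · (z²) by multiplying left to right and reducing via the relations at each step:
  (z⁹) · z² = z¹¹

Answer: z¹¹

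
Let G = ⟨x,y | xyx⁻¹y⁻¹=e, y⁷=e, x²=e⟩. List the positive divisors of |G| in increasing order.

|G| = 14 = 2 · 7. By Lagrange's theorem the order of any subgroup divides 14; the divisors of 14 are 1, 2, 7, 14.

Answer: 1, 2, 7, 14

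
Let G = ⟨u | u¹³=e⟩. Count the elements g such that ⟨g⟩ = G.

G is cyclic of order 13. An element generates G iff its order is 13, and a cyclic group of order 13 has exactly φ(13) = 12 such elements.

Answer: 12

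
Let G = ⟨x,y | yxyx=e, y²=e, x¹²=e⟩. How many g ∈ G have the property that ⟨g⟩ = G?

⟨g⟩ = G would require ord(g) = |G| = 24, but the maximum element order in G is 12 < 24. So G is not cyclic and no single element generates it: the count is 0.

Answer: 0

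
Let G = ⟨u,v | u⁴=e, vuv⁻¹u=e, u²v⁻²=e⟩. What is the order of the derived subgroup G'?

G' = [G, G] is generated by all commutators. The generator-pair commutators are: [u, v] = u².
The subgroup they normally generate is {e, u²}, of order 2.
Check: |G/G'| = 8/2 = 4 is the order of the abelianisation.

Answer: 2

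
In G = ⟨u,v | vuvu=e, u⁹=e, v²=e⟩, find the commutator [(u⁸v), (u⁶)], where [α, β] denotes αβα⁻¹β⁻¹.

[(u⁸v), (u⁶)] = (u⁸v)·(u⁶)·(u⁸v)⁻¹·(u⁶)⁻¹.
  (u⁸v) · (u⁶) = u²v
  (u²v) · (u⁸v) = u³
  (u³) · (u³) = u⁶

Answer: u⁶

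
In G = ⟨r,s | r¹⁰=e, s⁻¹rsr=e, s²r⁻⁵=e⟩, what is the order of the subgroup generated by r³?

|⟨r³⟩| equals the order of r³. Compute successive powers until reaching e:
  (r³)¹ = r³, (r³)² = r⁶, (r³)³ = r⁹, (r³)⁴ = r², (r³)⁵ = r⁵, (r³)⁶ = r⁸, (r³)⁷ = r, (r³)⁸ = r⁴, (r³)⁹ = r⁷, (r³)¹⁰ = e.
The smallest positive k with (r³)ᵏ = e is 10, so |⟨r³⟩| = 10.

Answer: 10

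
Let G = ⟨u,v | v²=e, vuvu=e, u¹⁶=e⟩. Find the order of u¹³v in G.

Compute successive powers until reaching e:
  (u¹³v)¹ = u¹³v, (u¹³v)² = e.
The smallest positive k with (u¹³v)ᵏ = e is 2.

Answer: 2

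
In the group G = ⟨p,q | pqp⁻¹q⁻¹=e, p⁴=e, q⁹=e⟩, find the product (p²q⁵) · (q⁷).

Compute (p²q⁵) · (q⁷) by multiplying left to right and reducing via the relations at each step:
  (p²q⁵) · q⁷ = p²q³

Answer: p²q³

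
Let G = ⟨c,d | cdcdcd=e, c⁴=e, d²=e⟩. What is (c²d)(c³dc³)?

Compute (c²d) · (c³dc³) by multiplying left to right and reducing via the relations at each step:
  (c²d) · c³ = c²dc³
  (c²dc³) · d = c³dc
  (c³dc) · c³ = c³d

Answer: c³d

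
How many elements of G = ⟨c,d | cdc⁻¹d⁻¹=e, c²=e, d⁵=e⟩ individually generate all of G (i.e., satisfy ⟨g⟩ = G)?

G is cyclic of order 10. An element generates G iff its order is 10, and a cyclic group of order 10 has exactly φ(10) = 4 such elements.

Answer: 4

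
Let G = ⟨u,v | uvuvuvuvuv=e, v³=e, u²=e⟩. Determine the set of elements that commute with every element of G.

An element z ∈ Z(G) iff z commutes with every generator.
For example e is central: e·u = u = u·e; e·v = v = v·e.
Whereas u ∉ Z(G) since u·v = uv ≠ vu = v·u.
Checking each of the 60 elements this way gives Z(G) = {e}, of order 1.

Answer: {e}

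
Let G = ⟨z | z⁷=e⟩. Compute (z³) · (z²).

Compute (z³) · (z²) by multiplying left to right and reducing via the relations at each step:
  (z³) · z² = z⁵

Answer: z⁵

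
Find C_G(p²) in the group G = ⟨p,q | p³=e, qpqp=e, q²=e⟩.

⟨p²⟩ ⊆ C_G(p²) since powers of p² commute with p²; so |C_G(p²)| ≥ |⟨p²⟩| = 3.
By orbit–stabilizer, |C_G(p²)| = |G| / |conj. class of p²| = 6 / 2 = 3.
The 3 elements commuting with p² are {e, p, p²}.

Answer: {e, p, p²}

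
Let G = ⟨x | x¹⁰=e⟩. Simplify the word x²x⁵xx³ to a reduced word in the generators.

Multiply left to right, reducing at each step:
  (x²) · x⁵ = x⁷
  (x⁷) · x = x⁸
  (x⁸) · x³ = x

Answer: x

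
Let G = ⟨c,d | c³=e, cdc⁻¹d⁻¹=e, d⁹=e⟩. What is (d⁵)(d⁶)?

Compute (d⁵) · (d⁶) by multiplying left to right and reducing via the relations at each step:
  (d⁵) · d⁶ = d²

Answer: d²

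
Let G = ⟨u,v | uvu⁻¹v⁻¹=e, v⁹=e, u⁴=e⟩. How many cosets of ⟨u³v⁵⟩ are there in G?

First find ord(u³v⁵) by computing successive powers:
  (u³v⁵)¹ = u³v⁵, (u³v⁵)² = u²v, (u³v⁵)³ = uv⁶, (u³v⁵)⁴ = v², (u³v⁵)⁵ = u³v⁷, (u³v⁵)⁶ = u²v³, (u³v⁵)⁷ = uv⁸, (u³v⁵)⁸ = v⁴, (u³v⁵)⁹ = u³, (u³v⁵)¹⁰ = u²v⁵, (u³v⁵)¹¹ = uv, (u³v⁵)¹² = v⁶, (u³v⁵)¹³ = u³v², (u³v⁵)¹⁴ = u²v⁷, (u³v⁵)¹⁵ = uv³, (u³v⁵)¹⁶ = v⁸, (u³v⁵)¹⁷ = u³v⁴, (u³v⁵)¹⁸ = u², (u³v⁵)¹⁹ = uv⁵, (u³v⁵)²⁰ = v, (u³v⁵)²¹ = u³v⁶, (u³v⁵)²² = u²v², (u³v⁵)²³ = uv⁷, (u³v⁵)²⁴ = v³, (u³v⁵)²⁵ = u³v⁸, (u³v⁵)²⁶ = u²v⁴, (u³v⁵)²⁷ = u, (u³v⁵)²⁸ = v⁵, (u³v⁵)²⁹ = u³v, (u³v⁵)³⁰ = u²v⁶, (u³v⁵)³¹ = uv², (u³v⁵)³² = v⁷, (u³v⁵)³³ = u³v³, (u³v⁵)³⁴ = u²v⁸, (u³v⁵)³⁵ = uv⁴, (u³v⁵)³⁶ = e.
So |⟨u³v⁵⟩| = ord(u³v⁵) = 36. With |G| = 36, by Lagrange [G : ⟨u³v⁵⟩] = 36/36 = 1.

Answer: 1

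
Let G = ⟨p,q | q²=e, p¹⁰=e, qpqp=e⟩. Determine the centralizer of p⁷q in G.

⟨p⁷q⟩ ⊆ C_G(p⁷q) since powers of p⁷q commute with p⁷q; so |C_G(p⁷q)| ≥ |⟨p⁷q⟩| = 2.
By orbit–stabilizer, |C_G(p⁷q)| = |G| / |conj. class of p⁷q| = 20 / 5 = 4.
The 4 elements commuting with p⁷q are {e, p⁵, p²q, p⁷q}.

Answer: {e, p⁵, p²q, p⁷q}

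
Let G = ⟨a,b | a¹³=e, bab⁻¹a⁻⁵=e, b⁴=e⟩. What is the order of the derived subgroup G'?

G' = [G, G] is generated by all commutators. The generator-pair commutators are: [a, b] = a⁹.
The subgroup they normally generate is {e, a, a², a³, a⁴, a⁵, a⁶, a⁷, a⁸, a⁹, a¹⁰, a¹¹, a¹²}, of order 13.
Check: |G/G'| = 52/13 = 4 is the order of the abelianisation.

Answer: 13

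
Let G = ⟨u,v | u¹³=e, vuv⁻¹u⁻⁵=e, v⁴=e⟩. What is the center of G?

An element z ∈ Z(G) iff z commutes with every generator.
For example e is central: e·u = u = u·e; e·v = v = v·e.
Whereas u ∉ Z(G) since u·v = uv ≠ u⁵v = v·u.
Checking each of the 52 elements this way gives Z(G) = {e}, of order 1.

Answer: {e}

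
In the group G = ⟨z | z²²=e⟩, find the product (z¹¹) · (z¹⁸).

Compute (z¹¹) · (z¹⁸) by multiplying left to right and reducing via the relations at each step:
  (z¹¹) · z¹⁸ = z⁷

Answer: z⁷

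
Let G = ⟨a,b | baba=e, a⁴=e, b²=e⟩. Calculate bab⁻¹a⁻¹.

[b, a] = b·a·b⁻¹·a⁻¹.
  b · a = a³b
  (a³b) · b = a³
  (a³) · (a³) = a²

Answer: a²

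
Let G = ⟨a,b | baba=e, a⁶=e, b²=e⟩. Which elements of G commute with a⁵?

⟨a⁵⟩ ⊆ C_G(a⁵) since powers of a⁵ commute with a⁵; so |C_G(a⁵)| ≥ |⟨a⁵⟩| = 6.
By orbit–stabilizer, |C_G(a⁵)| = |G| / |conj. class of a⁵| = 12 / 2 = 6.
The 6 elements commuting with a⁵ are {e, a, a², a³, a⁴, a⁵}.

Answer: {e, a, a², a³, a⁴, a⁵}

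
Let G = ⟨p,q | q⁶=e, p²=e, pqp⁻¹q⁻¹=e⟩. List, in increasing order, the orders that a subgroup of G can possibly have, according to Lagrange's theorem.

|G| = 12 = 2² · 3. By Lagrange's theorem the order of any subgroup divides 12; the divisors of 12 are 1, 2, 3, 4, 6, 12.

Answer: 1, 2, 3, 4, 6, 12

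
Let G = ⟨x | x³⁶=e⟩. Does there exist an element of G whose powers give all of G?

|G| = 36. The element x has order 36 (its powers give 36 distinct elements), so ⟨x⟩ = G and G is cyclic.

Answer: Yes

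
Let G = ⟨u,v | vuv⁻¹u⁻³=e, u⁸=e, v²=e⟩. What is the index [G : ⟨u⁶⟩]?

First find ord(u⁶) by computing successive powers:
  (u⁶)¹ = u⁶, (u⁶)² = u⁴, (u⁶)³ = u², (u⁶)⁴ = e.
So |⟨u⁶⟩| = ord(u⁶) = 4. With |G| = 16, by Lagrange [G : ⟨u⁶⟩] = 16/4 = 4.

Answer: 4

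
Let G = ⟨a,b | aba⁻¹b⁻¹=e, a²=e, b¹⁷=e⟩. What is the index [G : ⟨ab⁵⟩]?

First find ord(ab⁵) by computing successive powers:
  (ab⁵)¹ = ab⁵, (ab⁵)² = b¹⁰, (ab⁵)³ = ab¹⁵, (ab⁵)⁴ = b³, (ab⁵)⁵ = ab⁸, (ab⁵)⁶ = b¹³, (ab⁵)⁷ = ab, (ab⁵)⁸ = b⁶, (ab⁵)⁹ = ab¹¹, (ab⁵)¹⁰ = b¹⁶, (ab⁵)¹¹ = ab⁴, (ab⁵)¹² = b⁹, (ab⁵)¹³ = ab¹⁴, (ab⁵)¹⁴ = b², (ab⁵)¹⁵ = ab⁷, (ab⁵)¹⁶ = b¹², (ab⁵)¹⁷ = a, (ab⁵)¹⁸ = b⁵, (ab⁵)¹⁹ = ab¹⁰, (ab⁵)²⁰ = b¹⁵, (ab⁵)²¹ = ab³, (ab⁵)²² = b⁸, (ab⁵)²³ = ab¹³, (ab⁵)²⁴ = b, (ab⁵)²⁵ = ab⁶, (ab⁵)²⁶ = b¹¹, (ab⁵)²⁷ = ab¹⁶, (ab⁵)²⁸ = b⁴, (ab⁵)²⁹ = ab⁹, (ab⁵)³⁰ = b¹⁴, (ab⁵)³¹ = ab², (ab⁵)³² = b⁷, (ab⁵)³³ = ab¹², (ab⁵)³⁴ = e.
So |⟨ab⁵⟩| = ord(ab⁵) = 34. With |G| = 34, by Lagrange [G : ⟨ab⁵⟩] = 34/34 = 1.

Answer: 1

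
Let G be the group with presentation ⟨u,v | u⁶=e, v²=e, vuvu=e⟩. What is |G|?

Enumerate words in the generators, reducing via the relations: the distinct elements are
  {e, u, v, uv, u², u³, u⁴, u⁵, u²v, u³v, u⁴v, u⁵v}.
No further products give new elements, so |G| = 12.

Answer: 12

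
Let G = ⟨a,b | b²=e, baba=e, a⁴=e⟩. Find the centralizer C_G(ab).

⟨ab⟩ ⊆ C_G(ab) since powers of ab commute with ab; so |C_G(ab)| ≥ |⟨ab⟩| = 2.
By orbit–stabilizer, |C_G(ab)| = |G| / |conj. class of ab| = 8 / 2 = 4.
The 4 elements commuting with ab are {e, a², a³b, ab}.

Answer: {e, a², a³b, ab}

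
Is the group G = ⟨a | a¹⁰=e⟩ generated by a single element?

|G| = 10. The element a has order 10 (its powers give 10 distinct elements), so ⟨a⟩ = G and G is cyclic.

Answer: Yes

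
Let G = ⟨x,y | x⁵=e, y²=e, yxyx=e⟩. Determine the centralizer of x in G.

⟨x⟩ ⊆ C_G(x) since powers of x commute with x; so |C_G(x)| ≥ |⟨x⟩| = 5.
By orbit–stabilizer, |C_G(x)| = |G| / |conj. class of x| = 10 / 2 = 5.
The 5 elements commuting with x are {e, x, x², x³, x⁴}.

Answer: {e, x, x², x³, x⁴}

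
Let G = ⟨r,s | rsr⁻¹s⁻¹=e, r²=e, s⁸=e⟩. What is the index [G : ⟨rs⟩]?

First find ord(rs) by computing successive powers:
  (rs)¹ = rs, (rs)² = s², (rs)³ = rs³, (rs)⁴ = s⁴, (rs)⁵ = rs⁵, (rs)⁶ = s⁶, (rs)⁷ = rs⁷, (rs)⁸ = e.
So |⟨rs⟩| = ord(rs) = 8. With |G| = 16, by Lagrange [G : ⟨rs⟩] = 16/8 = 2.

Answer: 2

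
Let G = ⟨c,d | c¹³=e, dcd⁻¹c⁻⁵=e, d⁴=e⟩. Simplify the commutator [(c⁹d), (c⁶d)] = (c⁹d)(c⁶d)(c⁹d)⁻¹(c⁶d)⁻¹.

[(c⁹d), (c⁶d)] = (c⁹d)·(c⁶d)·(c⁹d)⁻¹·(c⁶d)⁻¹.
  (c⁹d) · (c⁶d) = d²
  (d²) · (c⁶d³) = c⁷d
  (c⁷d) · (c⁴d³) = c

Answer: c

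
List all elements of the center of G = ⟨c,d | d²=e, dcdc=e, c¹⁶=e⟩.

An element z ∈ Z(G) iff z commutes with every generator.
For example c⁸ is central: (c⁸)·c = c⁹ = c·(c⁸); (c⁸)·d = c⁸d = d·(c⁸).
Whereas c ∉ Z(G) since c·d = cd ≠ c¹⁵d = d·c.
Checking each of the 32 elements this way gives Z(G) = {e, c⁸}, of order 2.

Answer: {e, c⁸}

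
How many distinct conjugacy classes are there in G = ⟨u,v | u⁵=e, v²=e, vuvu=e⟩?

The conjugacy classes (representative and size) are:
  [e] (size 1), [u] (size 2), [u²] (size 2), [v] (size 5).
Class equation: 1 + 2 + 2 + 5 = 10 = |G|. So G has 4 conjugacy classes.

Answer: 4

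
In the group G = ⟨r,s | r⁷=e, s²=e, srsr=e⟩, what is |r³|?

Compute successive powers until reaching e:
  (r³)¹ = r³, (r³)² = r⁶, (r³)³ = r², (r³)⁴ = r⁵, (r³)⁵ = r, (r³)⁶ = r⁴, (r³)⁷ = e.
The smallest positive k with (r³)ᵏ = e is 7.

Answer: 7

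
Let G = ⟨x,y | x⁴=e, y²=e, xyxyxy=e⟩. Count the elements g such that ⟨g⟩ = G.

⟨g⟩ = G would require ord(g) = |G| = 24, but the maximum element order in G is 4 < 24. So G is not cyclic and no single element generates it: the count is 0.

Answer: 0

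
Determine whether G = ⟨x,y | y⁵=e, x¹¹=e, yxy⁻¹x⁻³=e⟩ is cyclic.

Every cyclic group is abelian. But x·y = xy while y·x = x³y, so x·y ≠ y·x and G is not abelian. Hence G is not cyclic.

Answer: No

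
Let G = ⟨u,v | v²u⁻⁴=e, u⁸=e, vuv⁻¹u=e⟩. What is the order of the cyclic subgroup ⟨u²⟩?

|⟨u²⟩| equals the order of u². Compute successive powers until reaching e:
  (u²)¹ = u², (u²)² = u⁴, (u²)³ = u⁶, (u²)⁴ = e.
The smallest positive k with (u²)ᵏ = e is 4, so |⟨u²⟩| = 4.

Answer: 4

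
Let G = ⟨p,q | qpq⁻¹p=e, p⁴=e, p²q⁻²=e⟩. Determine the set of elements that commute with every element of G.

An element z ∈ Z(G) iff z commutes with every generator.
For example p² is central: (p²)·p = p³ = p·(p²); (p²)·q = q⁻¹ = q·(p²).
Whereas p ∉ Z(G) since p·q = pq ≠ pq⁻¹ = q·p.
Checking each of the 8 elements this way gives Z(G) = {e, p²}, of order 2.

Answer: {e, p²}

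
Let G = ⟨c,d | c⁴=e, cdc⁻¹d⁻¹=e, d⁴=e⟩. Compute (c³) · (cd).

Compute (c³) · (cd) by multiplying left to right and reducing via the relations at each step:
  (c³) · c = e
  e · d = d

Answer: d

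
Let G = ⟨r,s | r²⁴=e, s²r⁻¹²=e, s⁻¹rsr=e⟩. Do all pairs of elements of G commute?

r·s = rs but s·r = r¹¹s⁻¹, so r·s ≠ s·r and G is not abelian.

Answer: No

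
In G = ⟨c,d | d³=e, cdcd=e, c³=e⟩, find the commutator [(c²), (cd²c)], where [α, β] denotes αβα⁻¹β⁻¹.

[(c²), (cd²c)] = (c²)·(cd²c)·(c²)⁻¹·(cd²c)⁻¹.
  (c²) · (cd²c) = d²c
  (d²c) · c = cd
  (cd) · (cd²c) = c²d²

Answer: c²d²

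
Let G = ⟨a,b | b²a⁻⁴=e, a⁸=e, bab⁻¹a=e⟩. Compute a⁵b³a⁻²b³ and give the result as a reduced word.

Multiply left to right, reducing at each step:
  (a⁵) · b³ = ab
  (ab) · a⁻² = a³b
  (a³b) · b³ = a³

Answer: a³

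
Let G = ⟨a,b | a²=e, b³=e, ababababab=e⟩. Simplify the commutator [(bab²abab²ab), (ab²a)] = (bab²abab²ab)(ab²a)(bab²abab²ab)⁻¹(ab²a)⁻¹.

[(bab²abab²ab), (ab²a)] = (bab²abab²ab)·(ab²a)·(bab²abab²ab)⁻¹·(ab²a)⁻¹.
  (bab²abab²ab) · (ab²a) = abab²abab²
  (abab²abab²) · (bab²abab²ab) = b
  b · (aba) = baba

Answer: baba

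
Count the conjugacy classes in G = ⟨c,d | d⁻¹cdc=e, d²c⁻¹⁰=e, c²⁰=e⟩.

The conjugacy classes (representative and size) are:
  [e] (size 1), [c] (size 2), [c²] (size 2), [c³] (size 2), [c⁴] (size 2), [c⁵] (size 2), [c¹⁴] (size 2), [c⁷] (size 2), [c⁸] (size 2), [c¹¹] (size 2), [c¹⁰] (size 1), [c²d⁻¹] (size 10), [c⁹d] (size 10).
Class equation: 1 + 2 + 2 + 2 + 2 + 2 + 2 + 2 + 2 + 2 + 1 + 10 + 10 = 40 = |G|. So G has 13 conjugacy classes.

Answer: 13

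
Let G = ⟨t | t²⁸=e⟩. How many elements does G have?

G is generated by a single element, so G is cyclic. The relator gives t²⁸ = e and no smaller power is forced to be e, so the 28 powers {e, t, t², t³, t⁴, t⁵, t⁶, t⁷, t⁸, t⁹, t²², t²³, t²¹, t²⁰, t²⁴, t²⁵, t²⁶, t²⁷, t¹², t¹³, t¹¹, t¹⁰, t¹⁴, t¹⁵, t¹⁶, t¹⁷, t¹⁸, t¹⁹} are distinct. Hence |G| = 28.

Answer: 28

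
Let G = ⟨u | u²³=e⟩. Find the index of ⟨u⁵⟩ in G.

First find ord(u⁵) by computing successive powers:
  (u⁵)¹ = u⁵, (u⁵)² = u¹⁰, (u⁵)³ = u¹⁵, (u⁵)⁴ = u²⁰, (u⁵)⁵ = u², (u⁵)⁶ = u⁷, (u⁵)⁷ = u¹², (u⁵)⁸ = u¹⁷, (u⁵)⁹ = u²², (u⁵)¹⁰ = u⁴, (u⁵)¹¹ = u⁹, (u⁵)¹² = u¹⁴, (u⁵)¹³ = u¹⁹, (u⁵)¹⁴ = u, (u⁵)¹⁵ = u⁶, (u⁵)¹⁶ = u¹¹, (u⁵)¹⁷ = u¹⁶, (u⁵)¹⁸ = u²¹, (u⁵)¹⁹ = u³, (u⁵)²⁰ = u⁸, (u⁵)²¹ = u¹³, (u⁵)²² = u¹⁸, (u⁵)²³ = e.
So |⟨u⁵⟩| = ord(u⁵) = 23. With |G| = 23, by Lagrange [G : ⟨u⁵⟩] = 23/23 = 1.

Answer: 1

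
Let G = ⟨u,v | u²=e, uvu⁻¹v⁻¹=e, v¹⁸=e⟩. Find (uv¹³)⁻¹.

The order of (uv¹³) is 18 (smallest k with (uv¹³)ᵏ = e), so (uv¹³)⁻¹ = (uv¹³)¹⁷ = uv⁵.
Check: (uv¹³) · (uv⁵) → (uv¹³) · u = v¹³;   (v¹³) · v⁵ = e, giving e as required.

Answer: uv⁵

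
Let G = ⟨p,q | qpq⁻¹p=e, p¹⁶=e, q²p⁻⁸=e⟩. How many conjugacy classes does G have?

The conjugacy classes (representative and size) are:
  [e] (size 1), [p] (size 2), [p¹⁴] (size 2), [p¹³] (size 2), [p¹²] (size 2), [p⁵] (size 2), [p¹⁰] (size 2), [p⁷] (size 2), [p⁸] (size 1), [q⁻¹] (size 8), [p⁷q⁻¹] (size 8).
Class equation: 1 + 2 + 2 + 2 + 2 + 2 + 2 + 2 + 1 + 8 + 8 = 32 = |G|. So G has 11 conjugacy classes.

Answer: 11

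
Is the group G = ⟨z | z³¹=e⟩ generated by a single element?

|G| = 31. The element z has order 31 (its powers give 31 distinct elements), so ⟨z⟩ = G and G is cyclic.

Answer: Yes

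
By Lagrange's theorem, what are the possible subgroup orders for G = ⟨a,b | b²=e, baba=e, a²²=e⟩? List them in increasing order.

|G| = 44 = 2² · 11. By Lagrange's theorem the order of any subgroup divides 44; the divisors of 44 are 1, 2, 4, 11, 22, 44.

Answer: 1, 2, 4, 11, 22, 44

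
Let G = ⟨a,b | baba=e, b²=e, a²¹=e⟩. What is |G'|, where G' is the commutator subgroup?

G' = [G, G] is generated by all commutators. The generator-pair commutators are: [a, b] = a².
The subgroup they normally generate is {e, a, a², a³, a⁴, a⁵, a⁶, a⁷, a⁸, a⁹, a¹⁰, a¹¹, a¹², a¹³, a¹⁴, a¹⁵, a¹⁶, a¹⁷, a¹⁸, a¹⁹, a²⁰}, of order 21.
Check: |G/G'| = 42/21 = 2 is the order of the abelianisation.

Answer: 21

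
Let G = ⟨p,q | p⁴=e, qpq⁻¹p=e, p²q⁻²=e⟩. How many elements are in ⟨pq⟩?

|⟨pq⟩| equals the order of pq. Compute successive powers until reaching e:
  (pq)¹ = pq, (pq)² = p², (pq)³ = pq⁻¹, (pq)⁴ = e.
The smallest positive k with (pq)ᵏ = e is 4, so |⟨pq⟩| = 4.

Answer: 4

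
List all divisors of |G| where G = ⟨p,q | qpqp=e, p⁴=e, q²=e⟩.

|G| = 8 = 2³. By Lagrange's theorem the order of any subgroup divides 8; the divisors of 8 are 1, 2, 4, 8.

Answer: 1, 2, 4, 8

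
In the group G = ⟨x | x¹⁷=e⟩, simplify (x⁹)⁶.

Compute successive powers of (x⁹), reducing at each step:
  (x⁹)²: (x⁹) · x⁹ = x
  (x⁹)³: x · x⁹ = x¹⁰
  (x⁹)⁴: (x¹⁰) · x⁹ = x²
  (x⁹)⁵: (x²) · x⁹ = x¹¹
  (x⁹)⁶: (x¹¹) · x⁹ = x³

Answer: x³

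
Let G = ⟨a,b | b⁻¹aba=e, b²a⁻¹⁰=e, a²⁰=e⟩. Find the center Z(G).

An element z ∈ Z(G) iff z commutes with every generator.
For example a¹⁰ is central: (a¹⁰)·a = a¹¹ = a·(a¹⁰); (a¹⁰)·b = b⁻¹ = b·(a¹⁰).
Whereas a ∉ Z(G) since a·b = ab ≠ a⁹b⁻¹ = b·a.
Checking each of the 40 elements this way gives Z(G) = {e, a¹⁰}, of order 2.

Answer: {e, a¹⁰}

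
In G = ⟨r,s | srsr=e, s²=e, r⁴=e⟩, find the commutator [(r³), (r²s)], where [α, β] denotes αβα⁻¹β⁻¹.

[(r³), (r²s)] = (r³)·(r²s)·(r³)⁻¹·(r²s)⁻¹.
  (r³) · (r²s) = rs
  (rs) · r = s
  s · (r²s) = r²

Answer: r²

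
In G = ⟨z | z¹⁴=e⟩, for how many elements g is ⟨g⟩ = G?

G is cyclic of order 14. An element generates G iff its order is 14, and a cyclic group of order 14 has exactly φ(14) = 6 such elements.

Answer: 6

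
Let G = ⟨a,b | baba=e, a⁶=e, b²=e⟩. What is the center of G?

An element z ∈ Z(G) iff z commutes with every generator.
For example a³ is central: (a³)·a = a⁴ = a·(a³); (a³)·b = a³b = b·(a³).
Whereas a ∉ Z(G) since a·b = ab ≠ a⁵b = b·a.
Checking each of the 12 elements this way gives Z(G) = {e, a³}, of order 2.

Answer: {e, a³}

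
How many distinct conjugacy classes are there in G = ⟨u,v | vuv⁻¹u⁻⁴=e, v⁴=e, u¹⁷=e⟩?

The conjugacy classes (representative and size) are:
  [e] (size 1), [u⁴] (size 4), [u²] (size 4), [u⁵] (size 4), [u¹¹] (size 4), [u⁷v] (size 17), [u³v²] (size 17), [u⁹v³] (size 17).
Class equation: 1 + 4 + 4 + 4 + 4 + 17 + 17 + 17 = 68 = |G|. So G has 8 conjugacy classes.

Answer: 8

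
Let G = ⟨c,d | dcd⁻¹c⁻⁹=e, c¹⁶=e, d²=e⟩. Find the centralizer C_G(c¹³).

⟨c¹³⟩ ⊆ C_G(c¹³) since powers of c¹³ commute with c¹³; so |C_G(c¹³)| ≥ |⟨c¹³⟩| = 16.
By orbit–stabilizer, |C_G(c¹³)| = |G| / |conj. class of c¹³| = 32 / 2 = 16.
The 16 elements commuting with c¹³ are {e, c, c², c³, c⁴, c⁵, c⁶, c⁷, c⁸, c⁹, c¹⁰, c¹¹, c¹², c¹³, c¹⁴, c¹⁵}.

Answer: {e, c, c², c³, c⁴, c⁵, c⁶, c⁷, c⁸, c⁹, c¹⁰, c¹¹, c¹², c¹³, c¹⁴, c¹⁵}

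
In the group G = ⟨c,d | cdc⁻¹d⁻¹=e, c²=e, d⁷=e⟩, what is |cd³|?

Compute successive powers until reaching e:
  (cd³)¹ = cd³, (cd³)² = d⁶, (cd³)³ = cd², (cd³)⁴ = d⁵, (cd³)⁵ = cd, (cd³)⁶ = d⁴, (cd³)⁷ = c, (cd³)⁸ = d³, (cd³)⁹ = cd⁶, (cd³)¹⁰ = d², (cd³)¹¹ = cd⁵, (cd³)¹² = d, (cd³)¹³ = cd⁴, (cd³)¹⁴ = e.
The smallest positive k with (cd³)ᵏ = e is 14.

Answer: 14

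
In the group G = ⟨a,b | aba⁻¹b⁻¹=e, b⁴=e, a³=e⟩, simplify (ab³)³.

Compute successive powers of (ab³), reducing at each step:
  (ab³)²: (ab³) · a = a²b³;   (a²b³) · b³ = a²b²
  (ab³)³: (a²b²) · a = b²;   (b²) · b³ = b

Answer: b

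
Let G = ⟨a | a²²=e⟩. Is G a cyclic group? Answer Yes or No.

|G| = 22. The element a has order 22 (its powers give 22 distinct elements), so ⟨a⟩ = G and G is cyclic.

Answer: Yes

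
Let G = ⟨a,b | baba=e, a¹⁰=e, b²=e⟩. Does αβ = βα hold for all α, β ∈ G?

a·b = ab but b·a = a⁹b, so a·b ≠ b·a and G is not abelian.

Answer: No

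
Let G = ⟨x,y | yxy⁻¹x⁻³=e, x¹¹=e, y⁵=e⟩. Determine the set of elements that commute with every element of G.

An element z ∈ Z(G) iff z commutes with every generator.
For example e is central: e·x = x = x·e; e·y = y = y·e.
Whereas x ∉ Z(G) since x·y = xy ≠ x³y = y·x.
Checking each of the 55 elements this way gives Z(G) = {e}, of order 1.

Answer: {e}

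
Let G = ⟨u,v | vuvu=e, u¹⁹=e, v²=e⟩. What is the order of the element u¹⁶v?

Compute successive powers until reaching e:
  (u¹⁶v)¹ = u¹⁶v, (u¹⁶v)² = e.
The smallest positive k with (u¹⁶v)ᵏ = e is 2.

Answer: 2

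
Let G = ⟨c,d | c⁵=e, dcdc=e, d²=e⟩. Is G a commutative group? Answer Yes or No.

c·d = cd but d·c = c⁴d, so c·d ≠ d·c and G is not abelian.

Answer: No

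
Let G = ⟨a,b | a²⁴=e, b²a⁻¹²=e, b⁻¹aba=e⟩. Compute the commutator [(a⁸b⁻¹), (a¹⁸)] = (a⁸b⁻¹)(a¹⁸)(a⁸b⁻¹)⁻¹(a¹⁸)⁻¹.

[(a⁸b⁻¹), (a¹⁸)] = (a⁸b⁻¹)·(a¹⁸)·(a⁸b⁻¹)⁻¹·(a¹⁸)⁻¹.
  (a⁸b⁻¹) · (a¹⁸) = a²b
  (a²b) · (a⁸b) = a⁶
  (a⁶) · (a⁶) = a¹²

Answer: a¹²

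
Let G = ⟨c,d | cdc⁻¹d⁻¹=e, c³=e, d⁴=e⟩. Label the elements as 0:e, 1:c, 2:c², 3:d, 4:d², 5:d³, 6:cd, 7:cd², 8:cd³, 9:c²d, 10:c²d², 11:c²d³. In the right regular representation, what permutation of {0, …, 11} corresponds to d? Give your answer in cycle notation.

(0 3 4 5)(1 6 7 8)(2 9 10 11)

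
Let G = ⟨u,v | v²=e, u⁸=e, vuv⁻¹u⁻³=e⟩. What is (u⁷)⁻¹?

The order of (u⁷) is 8 (smallest k with (u⁷)ᵏ = e), so (u⁷)⁻¹ = (u⁷)⁷ = u.
Check: (u⁷) · u → (u⁷) · u = e, giving e as required.

Answer: u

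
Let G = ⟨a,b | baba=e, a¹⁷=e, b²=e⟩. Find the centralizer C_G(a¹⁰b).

⟨a¹⁰b⟩ ⊆ C_G(a¹⁰b) since powers of a¹⁰b commute with a¹⁰b; so |C_G(a¹⁰b)| ≥ |⟨a¹⁰b⟩| = 2.
By orbit–stabilizer, |C_G(a¹⁰b)| = |G| / |conj. class of a¹⁰b| = 34 / 17 = 2.
The 2 elements commuting with a¹⁰b are {e, a¹⁰b}.

Answer: {e, a¹⁰b}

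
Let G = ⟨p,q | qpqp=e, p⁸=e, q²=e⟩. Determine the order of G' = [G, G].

G' = [G, G] is generated by all commutators. The generator-pair commutators are: [p, q] = p².
The subgroup they normally generate is {e, p², p⁴, p⁶}, of order 4.
Check: |G/G'| = 16/4 = 4 is the order of the abelianisation.

Answer: 4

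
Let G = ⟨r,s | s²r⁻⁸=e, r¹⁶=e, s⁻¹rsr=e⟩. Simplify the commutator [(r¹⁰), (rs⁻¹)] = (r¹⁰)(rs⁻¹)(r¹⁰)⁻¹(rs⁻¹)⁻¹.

[(r¹⁰), (rs⁻¹)] = (r¹⁰)·(rs⁻¹)·(r¹⁰)⁻¹·(rs⁻¹)⁻¹.
  (r¹⁰) · (rs⁻¹) = r³s
  (r³s) · (r⁶) = r⁵s⁻¹
  (r⁵s⁻¹) · (rs) = r⁴

Answer: r⁴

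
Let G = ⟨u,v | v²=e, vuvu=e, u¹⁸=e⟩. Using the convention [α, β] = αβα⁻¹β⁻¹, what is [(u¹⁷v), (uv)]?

[(u¹⁷v), (uv)] = (u¹⁷v)·(uv)·(u¹⁷v)⁻¹·(uv)⁻¹.
  (u¹⁷v) · (uv) = u¹⁶
  (u¹⁶) · (u¹⁷v) = u¹⁵v
  (u¹⁵v) · (uv) = u¹⁴

Answer: u¹⁴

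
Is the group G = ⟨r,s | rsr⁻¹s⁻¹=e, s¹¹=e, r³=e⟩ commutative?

Each pair of generators commutes: r·s = rs = s·r. Since the generators pairwise commute, every element of G commutes with every other, so G is abelian.

Answer: Yes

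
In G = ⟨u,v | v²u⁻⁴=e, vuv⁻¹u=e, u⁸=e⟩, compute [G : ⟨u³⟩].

First find ord(u³) by computing successive powers:
  (u³)¹ = u³, (u³)² = u⁶, (u³)³ = u, (u³)⁴ = u⁴, (u³)⁵ = u⁷, (u³)⁶ = u², (u³)⁷ = u⁵, (u³)⁸ = e.
So |⟨u³⟩| = ord(u³) = 8. With |G| = 16, by Lagrange [G : ⟨u³⟩] = 16/8 = 2.

Answer: 2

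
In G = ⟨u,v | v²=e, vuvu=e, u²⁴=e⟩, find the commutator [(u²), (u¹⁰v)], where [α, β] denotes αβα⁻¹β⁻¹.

[(u²), (u¹⁰v)] = (u²)·(u¹⁰v)·(u²)⁻¹·(u¹⁰v)⁻¹.
  (u²) · (u¹⁰v) = u¹²v
  (u¹²v) · (u²²) = u¹⁴v
  (u¹⁴v) · (u¹⁰v) = u⁴

Answer: u⁴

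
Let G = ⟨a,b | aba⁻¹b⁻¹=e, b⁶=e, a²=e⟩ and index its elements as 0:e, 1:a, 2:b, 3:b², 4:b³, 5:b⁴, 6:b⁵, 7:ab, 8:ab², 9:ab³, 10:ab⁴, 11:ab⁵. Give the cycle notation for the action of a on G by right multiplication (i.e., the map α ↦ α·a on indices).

(0 1)(2 7)(3 8)(4 9)(5 10)(6 11)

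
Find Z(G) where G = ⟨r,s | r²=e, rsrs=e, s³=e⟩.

An element z ∈ Z(G) iff z commutes with every generator.
For example e is central: e·r = r = r·e; e·s = s = s·e.
Whereas r ∉ Z(G) since r·s = rs ≠ rs² = s·r.
Checking each of the 6 elements this way gives Z(G) = {e}, of order 1.

Answer: {e}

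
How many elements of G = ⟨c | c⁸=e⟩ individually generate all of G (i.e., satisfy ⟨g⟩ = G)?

G is cyclic of order 8. An element generates G iff its order is 8, and a cyclic group of order 8 has exactly φ(8) = 4 such elements.

Answer: 4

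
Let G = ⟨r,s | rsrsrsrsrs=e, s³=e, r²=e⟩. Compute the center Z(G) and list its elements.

An element z ∈ Z(G) iff z commutes with every generator.
For example e is central: e·r = r = r·e; e·s = s = s·e.
Whereas r ∉ Z(G) since r·s = rs ≠ sr = s·r.
Checking each of the 60 elements this way gives Z(G) = {e}, of order 1.

Answer: {e}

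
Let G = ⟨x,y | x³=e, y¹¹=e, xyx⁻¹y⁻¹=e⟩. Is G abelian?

Each pair of generators commutes: x·y = xy = y·x. Since the generators pairwise commute, every element of G commutes with every other, so G is abelian.

Answer: Yes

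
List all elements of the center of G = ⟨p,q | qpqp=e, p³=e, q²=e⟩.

An element z ∈ Z(G) iff z commutes with every generator.
For example e is central: e·p = p = p·e; e·q = q = q·e.
Whereas p ∉ Z(G) since p·q = pq ≠ p²q = q·p.
Checking each of the 6 elements this way gives Z(G) = {e}, of order 1.

Answer: {e}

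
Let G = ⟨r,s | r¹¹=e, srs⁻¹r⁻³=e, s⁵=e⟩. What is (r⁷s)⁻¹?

The order of (r⁷s) is 5 (smallest k with (r⁷s)ᵏ = e), so (r⁷s)⁻¹ = (r⁷s)⁴ = r⁵s⁴.
Check: (r⁷s) · (r⁵s⁴) → (r⁷s) · r⁵ = s;   s · s⁴ = e, giving e as required.

Answer: r⁵s⁴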